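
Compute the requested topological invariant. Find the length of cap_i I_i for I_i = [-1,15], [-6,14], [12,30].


Intersection = [max(a_i), min(b_i)] = [12, 14].
Length = 14 - 12 = 2

2


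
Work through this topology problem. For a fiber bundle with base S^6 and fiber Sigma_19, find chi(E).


chi(S^6) = 2 (n even), chi(Sigma_19) = 2 - 2*19 = -36.
chi(E) = 2 * (-36) = -72

-72


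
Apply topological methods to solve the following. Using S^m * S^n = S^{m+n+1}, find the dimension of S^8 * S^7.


Join of spheres: S^m * S^n = S^{m+n+1}.
dim = 8 + 7 + 1 = 16

16


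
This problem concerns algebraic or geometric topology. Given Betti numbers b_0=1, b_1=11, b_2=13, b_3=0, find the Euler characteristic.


chi = sum_k (-1)^k b_k.
= (1) + (-11) + (13) + (0)
= 3

3


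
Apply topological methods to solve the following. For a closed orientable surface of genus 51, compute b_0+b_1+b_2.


For Sigma_51: b_0 = 1, b_1 = 2g = 102, b_2 = 1.
Total = 1 + 102 + 1 = 104

104


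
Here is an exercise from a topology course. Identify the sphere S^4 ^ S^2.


S^m ^ S^n = S^{m+n}.
k = 4 + 2 = 6

6


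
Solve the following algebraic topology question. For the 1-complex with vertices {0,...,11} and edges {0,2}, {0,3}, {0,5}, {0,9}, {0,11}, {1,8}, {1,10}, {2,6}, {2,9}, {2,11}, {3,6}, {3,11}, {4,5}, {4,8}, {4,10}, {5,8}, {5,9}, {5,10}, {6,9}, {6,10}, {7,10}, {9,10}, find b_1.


b_1 = E - V + (number of components).
E = 22, V = 12, components = 1.
b_1 = 22 - 12 + 1 = 11

11


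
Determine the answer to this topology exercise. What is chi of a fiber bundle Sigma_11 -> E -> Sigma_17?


For a fiber bundle F -> E -> B (with CW structure): chi(E) = chi(B) * chi(F).
chi(Sigma_17) = -32, chi(Sigma_11) = -20.
chi(E) = (-32) * (-20) = 640

640


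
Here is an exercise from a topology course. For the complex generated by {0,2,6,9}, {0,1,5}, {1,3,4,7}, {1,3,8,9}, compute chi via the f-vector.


Enumerate all faces; f-vector: f_0=10, f_1=20, f_2=13, f_3=3.
chi = sum (-1)^k f_k = 0

0


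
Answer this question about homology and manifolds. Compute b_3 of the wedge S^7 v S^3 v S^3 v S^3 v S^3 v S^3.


For a wedge of spheres, H_k (k>0) is free on one generator per sphere of dimension k.
Spheres of dimension 3: count = 5.
b_3 = 5

5


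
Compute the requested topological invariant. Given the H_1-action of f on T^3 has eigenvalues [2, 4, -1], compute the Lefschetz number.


For a torus self-map: L(f) = det(I - A) where A acts on H_1.
L(f) = (1-2) * (1-4) * (1--1) = -1 * -3 * 2 = 6

6


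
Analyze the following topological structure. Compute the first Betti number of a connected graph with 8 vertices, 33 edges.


For a connected graph: rank(pi_1) = b_1 = E - V + 1 = 1 - chi.
chi = V - E = 8 - 33 = -25.
rank = 1 - (-25) = 33 - 8 + 1 = 26

26


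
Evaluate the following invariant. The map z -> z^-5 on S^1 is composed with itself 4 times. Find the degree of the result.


deg(f) = -5. Degree is multiplicative: deg(f^4) = (deg f)^4.
deg(f^4) = (-5)^4 = 625

625


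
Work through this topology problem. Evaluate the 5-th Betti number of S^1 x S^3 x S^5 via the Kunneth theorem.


Each S^d has Poincare polynomial 1 + t^d.
The product S^1 x S^3 x S^5 has Poincare polynomial prod(1+t^d_i).
Expanding: b_0=1, b_1=1, b_3=1, b_4=1, b_5=1, b_6=1, b_8=1, b_9=1.
b_5 = 1

1


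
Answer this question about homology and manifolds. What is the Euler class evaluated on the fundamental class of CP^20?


For any closed oriented manifold, <e(TM),[M]> = chi(M).
chi(CP^20) = 20+1 = 21

21


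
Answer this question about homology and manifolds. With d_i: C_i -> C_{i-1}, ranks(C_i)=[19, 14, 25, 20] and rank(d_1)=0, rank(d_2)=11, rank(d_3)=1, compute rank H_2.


rank H_k = rank(ker d_k) - rank(im d_{k+1}).
rank(ker d_2) = rank(C_2) - rank(d_2) = 25 - 11 = 14.
rank(im d_{2+1}) = 1.
rank H_2 = 14 - 1 = 13

13


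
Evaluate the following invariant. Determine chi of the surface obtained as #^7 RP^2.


For a non-orientable closed surface with k crosscaps: chi = 2 - k.
Here k = 7.
chi = 2 - 7 = -5

-5


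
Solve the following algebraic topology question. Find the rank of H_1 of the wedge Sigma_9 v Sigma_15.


For a wedge: H_1(A v B) = H_1(A) + H_1(B).
b_1(Sigma_9) = 18, b_1(Sigma_15) = 30.
b_1 = 18 + 30 = 48

48


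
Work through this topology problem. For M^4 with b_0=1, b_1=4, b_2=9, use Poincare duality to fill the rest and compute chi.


By Poincare duality b_k = b_{4-k}, so full Betti numbers: b_0=1, b_1=4, b_2=9, b_3=4, b_4=1.
chi = sum (-1)^k b_k = 3

3


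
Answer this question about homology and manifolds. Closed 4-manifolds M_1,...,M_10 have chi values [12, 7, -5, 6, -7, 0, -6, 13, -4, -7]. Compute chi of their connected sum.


For n-manifolds: chi(A#B) = chi(A) + chi(B) - chi(S^4).
chi(S^4) = 1 + (-1)^4 = 2.
chi(#) = (sum chi_i) - (10-1)*chi(S^4) = 9 - 9*2 = -9

-9


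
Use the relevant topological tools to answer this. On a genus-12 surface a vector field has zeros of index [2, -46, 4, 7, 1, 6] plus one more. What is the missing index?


Poincare-Hopf: sum of indices = chi(M).
chi(Sigma_12) = 2 - 2*12 = -22.
Sum of known indices = -26.
x = chi - (sum known) = -22 - (-26) = 4

4


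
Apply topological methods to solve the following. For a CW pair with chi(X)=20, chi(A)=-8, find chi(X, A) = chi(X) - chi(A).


Relative Euler characteristic: chi(X, A) = chi(X) - chi(A).
= 20 - (-8) = 28

28


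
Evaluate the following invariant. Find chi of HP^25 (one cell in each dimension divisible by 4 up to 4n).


HP^25 has one cell in each dimension 0, 4, ..., 4*25 (25+1 cells, all even-dim).
chi = 25 + 1 = 26

26


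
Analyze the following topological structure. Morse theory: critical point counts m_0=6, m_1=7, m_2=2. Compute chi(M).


Morse theory: chi(M) = sum_k (-1)^k m_k where m_k = #(index-k critical points).
= (6) + (-7) + (2) = 1

1


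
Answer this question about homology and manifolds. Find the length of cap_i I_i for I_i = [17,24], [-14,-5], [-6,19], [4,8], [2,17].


Intersection = [max(a_i), min(b_i)] = [17, -5].
Since 17 > -5, the intersection is empty.
Length = 0

0


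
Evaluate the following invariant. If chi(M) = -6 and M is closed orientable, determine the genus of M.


chi = 2 - 2g for closed orientable surfaces.
-6 = 2 - 2g
2g = 2 - (-6) = 8
g = 4

4


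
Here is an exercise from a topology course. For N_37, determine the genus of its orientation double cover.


chi(N_37) = 2 - 37 = -35.
Double cover: chi(Sigma_g) = 2 * chi(N_37) = 2*(-35) = -70.
2 - 2g = -70, so g = (2 - (-70))/2 = 72/2 = 36

36


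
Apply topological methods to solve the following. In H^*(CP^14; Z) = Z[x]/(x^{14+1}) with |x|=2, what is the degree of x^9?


|x| = 2 in H^*(CP^n).
|x^9| = 9 * |x| = 9 * 2 = 18

18


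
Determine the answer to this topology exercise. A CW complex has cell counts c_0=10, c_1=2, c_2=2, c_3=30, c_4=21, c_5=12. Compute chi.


chi = sum_k (-1)^k c_k.
= (-1)^0*10 + (-1)^1*2 + (-1)^2*2 + (-1)^3*30 + (-1)^4*21 + (-1)^5*12
= (10) + (-2) + (2) + (-30) + (21) + (-12)
= -11

-11


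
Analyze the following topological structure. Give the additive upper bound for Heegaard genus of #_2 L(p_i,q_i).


Heegaard genus satisfies g(A#B) <= g(A) + g(B).
Each lens space has g = 1.
Upper bound: 2 * 1 = 2

2


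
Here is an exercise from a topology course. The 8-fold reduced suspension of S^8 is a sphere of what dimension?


Each suspension raises dimension by 1: Sigma S^n = S^{n+1}.
Sigma^8 S^8 = S^{8+8} = S^16

16


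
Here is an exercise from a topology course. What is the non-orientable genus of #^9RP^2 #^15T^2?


Since a >= 1, the sum is non-orientable; each T^2 can be replaced by RP^2 # RP^2 (since T^2#RP^2 = 3RP^2).
Total crosscaps k = 9 + 2*15 = 39.
Check via chi: chi = 9*1 + 15*0 - (9+15-1)*2 = -37 = 2 - k = -37. Consistent.

39


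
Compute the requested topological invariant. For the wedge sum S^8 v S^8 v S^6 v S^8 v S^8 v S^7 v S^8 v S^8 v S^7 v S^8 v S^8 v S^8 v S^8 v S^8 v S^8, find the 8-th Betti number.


For a wedge of spheres, H_k (k>0) is free on one generator per sphere of dimension k.
Spheres of dimension 8: count = 12.
b_8 = 12

12


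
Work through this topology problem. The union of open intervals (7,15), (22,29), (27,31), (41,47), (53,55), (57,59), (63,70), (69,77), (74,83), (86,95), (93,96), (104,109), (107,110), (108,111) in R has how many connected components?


Sort and merge overlapping open intervals.
Merged: (7,15), (22,31), (41,47), (53,55), (57,59), (63,83), (86,96), (104,111).
Number of components = 8

8


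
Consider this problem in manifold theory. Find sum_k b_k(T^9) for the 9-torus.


b_k(T^9) = C(9,k), so the sum over k is sum_k C(9,k) = 2^9.
Total = 2^9 = 512

512


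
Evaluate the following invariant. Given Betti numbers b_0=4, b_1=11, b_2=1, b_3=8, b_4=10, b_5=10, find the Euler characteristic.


chi = sum_k (-1)^k b_k.
= (4) + (-11) + (1) + (-8) + (10) + (-10)
= -14

-14


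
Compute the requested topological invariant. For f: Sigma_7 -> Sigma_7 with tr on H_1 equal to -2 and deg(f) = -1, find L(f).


L(f) = tr(f_0*) - tr(f_1*) + tr(f_2*).
= 1 - (-2) + (-1)
= 2

2


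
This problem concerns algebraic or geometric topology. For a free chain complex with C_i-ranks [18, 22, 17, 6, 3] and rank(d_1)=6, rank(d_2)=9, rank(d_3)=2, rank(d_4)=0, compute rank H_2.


rank H_k = rank(ker d_k) - rank(im d_{k+1}).
rank(ker d_2) = rank(C_2) - rank(d_2) = 17 - 9 = 8.
rank(im d_{2+1}) = 2.
rank H_2 = 8 - 2 = 6

6


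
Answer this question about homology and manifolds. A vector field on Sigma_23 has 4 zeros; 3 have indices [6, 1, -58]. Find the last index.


Poincare-Hopf: sum of indices = chi(M).
chi(Sigma_23) = 2 - 2*23 = -44.
Sum of known indices = -51.
x = chi - (sum known) = -44 - (-51) = 7

7


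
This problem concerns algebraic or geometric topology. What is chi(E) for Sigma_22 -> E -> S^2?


chi(S^2) = 2 (n even), chi(Sigma_22) = 2 - 2*22 = -42.
chi(E) = 2 * (-42) = -84

-84


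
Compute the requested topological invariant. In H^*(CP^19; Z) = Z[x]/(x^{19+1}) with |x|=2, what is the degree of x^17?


|x| = 2 in H^*(CP^n).
|x^17| = 17 * |x| = 17 * 2 = 34

34


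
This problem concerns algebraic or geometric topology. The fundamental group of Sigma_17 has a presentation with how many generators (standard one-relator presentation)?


Standard presentation: pi_1(Sigma_g) = <a_1,b_1,...,a_g,b_g | [a_1,b_1]...[a_g,b_g] = 1>.
Number of generators = 2g = 2*17 = 34

34


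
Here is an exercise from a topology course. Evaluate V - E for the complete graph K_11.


K_11: V = 11, E = C(11,2) = 55.
chi = V - E = 11 - 55 = -44

-44


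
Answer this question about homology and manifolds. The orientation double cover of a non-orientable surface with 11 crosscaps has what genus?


chi(N_11) = 2 - 11 = -9.
Double cover: chi(Sigma_g) = 2 * chi(N_11) = 2*(-9) = -18.
2 - 2g = -18, so g = (2 - (-18))/2 = 20/2 = 10

10


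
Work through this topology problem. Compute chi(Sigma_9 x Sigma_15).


chi(Sigma_9) = 2 - 2*9 = -16
chi(Sigma_15) = 2 - 2*15 = -28
chi(product) = (-16) * (-28) = 448

448


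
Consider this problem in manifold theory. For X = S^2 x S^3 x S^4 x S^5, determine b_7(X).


Each S^d has Poincare polynomial 1 + t^d.
The product S^2 x S^3 x S^4 x S^5 has Poincare polynomial prod(1+t^d_i).
Expanding: b_0=1, b_2=1, b_3=1, b_4=1, b_5=2, b_6=1, b_7=2, b_8=1, b_9=2, b_10=1, b_11=1, b_12=1, b_14=1.
b_7 = 2

2


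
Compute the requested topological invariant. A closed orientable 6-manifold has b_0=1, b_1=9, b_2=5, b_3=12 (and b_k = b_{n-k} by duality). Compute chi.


By Poincare duality b_k = b_{6-k}, so full Betti numbers: b_0=1, b_1=9, b_2=5, b_3=12, b_4=5, b_5=9, b_6=1.
chi = sum (-1)^k b_k = -18

-18


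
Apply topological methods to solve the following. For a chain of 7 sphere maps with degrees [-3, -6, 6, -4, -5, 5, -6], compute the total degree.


Degree is multiplicative: deg(composition) = product of degrees.
= (-3) * (-6) * (6) * (-4) * (-5) * (5) * (-6) = -64800

-64800


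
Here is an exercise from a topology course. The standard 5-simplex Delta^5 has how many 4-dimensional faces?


Delta^5 has 5+1 vertices. A 4-face is a choice of 4+1 vertices.
f_4 = C(5+1, 4+1) = C(6,5) = 6

6


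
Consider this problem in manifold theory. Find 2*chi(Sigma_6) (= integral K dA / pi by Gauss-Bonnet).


Gauss-Bonnet: integral K dA = 2*pi*chi(M).
chi(Sigma_6) = 2 - 2*6 = -10.
(integral K dA)/pi = 2*chi = 2*(-10) = -20

-20


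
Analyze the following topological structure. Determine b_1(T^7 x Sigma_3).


pi_1(A x B) = pi_1(A) x pi_1(B); rank of abelianization = b_1.
b_1(T^7) = 7, b_1(Sigma_3) = 2*3 = 6.
b_1(product) = 7 + 6 = 13

13


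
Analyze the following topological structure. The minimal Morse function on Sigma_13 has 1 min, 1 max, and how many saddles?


A perfect Morse function has m_k = b_k.
For Sigma_13: b_0=1, b_1=2g=26, b_2=1.
Saddles m_1 = 2g = 26

26


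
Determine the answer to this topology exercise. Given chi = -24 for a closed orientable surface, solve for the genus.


chi = 2 - 2g for closed orientable surfaces.
-24 = 2 - 2g
2g = 2 - (-24) = 26
g = 13

13


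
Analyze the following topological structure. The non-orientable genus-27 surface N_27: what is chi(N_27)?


For a non-orientable closed surface with k crosscaps: chi = 2 - k.
Here k = 27.
chi = 2 - 27 = -25

-25


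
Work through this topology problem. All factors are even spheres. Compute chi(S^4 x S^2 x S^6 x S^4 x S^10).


chi is multiplicative: chi(X x Y) = chi(X) chi(Y).
Each even-dim sphere has chi = 2. There are 5 factors.
chi = 2^5 = 32

32


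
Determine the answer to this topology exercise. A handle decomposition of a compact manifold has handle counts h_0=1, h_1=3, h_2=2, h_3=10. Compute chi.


Handles of index k contribute (-1)^k to chi (same as CW cells).
chi = (1) + (-3) + (2) + (-10) = -10

-10


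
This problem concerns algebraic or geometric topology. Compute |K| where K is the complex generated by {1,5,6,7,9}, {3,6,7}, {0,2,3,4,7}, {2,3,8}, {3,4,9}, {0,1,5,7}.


Each maximal simplex on m vertices has 2^m - 1 nonempty faces.
Take the union (dedupe shared faces).
Total distinct faces = 76

76


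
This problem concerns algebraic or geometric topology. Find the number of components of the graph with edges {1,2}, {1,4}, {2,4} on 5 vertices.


Run DFS/union-find over 5 vertices.
V = 5, E = 3.
Number of components = 3

3


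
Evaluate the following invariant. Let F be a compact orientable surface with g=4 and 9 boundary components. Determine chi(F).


For a compact orientable surface with genus g and b boundary components: chi = 2 - 2g - b.
chi = 2 - 2*4 - 9 = 2 - 8 - 9 = -15

-15


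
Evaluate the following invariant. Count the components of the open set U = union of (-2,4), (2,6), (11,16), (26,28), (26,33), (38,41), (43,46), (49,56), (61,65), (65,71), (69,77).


Sort and merge overlapping open intervals.
Merged: (-2,6), (11,16), (26,33), (38,41), (43,46), (49,56), (61,65), (65,77).
Number of components = 8

8


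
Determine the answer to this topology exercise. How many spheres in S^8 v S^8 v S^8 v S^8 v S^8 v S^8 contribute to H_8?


For a wedge of spheres, H_k (k>0) is free on one generator per sphere of dimension k.
Spheres of dimension 8: count = 6.
b_8 = 6

6


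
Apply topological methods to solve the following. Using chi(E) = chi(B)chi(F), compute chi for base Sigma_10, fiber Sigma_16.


For a fiber bundle F -> E -> B (with CW structure): chi(E) = chi(B) * chi(F).
chi(Sigma_10) = -18, chi(Sigma_16) = -30.
chi(E) = (-18) * (-30) = 540

540


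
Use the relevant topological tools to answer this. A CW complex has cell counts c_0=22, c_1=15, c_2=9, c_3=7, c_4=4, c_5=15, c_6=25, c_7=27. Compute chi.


chi = sum_k (-1)^k c_k.
= (-1)^0*22 + (-1)^1*15 + (-1)^2*9 + (-1)^3*7 + (-1)^4*4 + (-1)^5*15 + (-1)^6*25 + (-1)^7*27
= (22) + (-15) + (9) + (-7) + (4) + (-15) + (25) + (-27)
= -4

-4


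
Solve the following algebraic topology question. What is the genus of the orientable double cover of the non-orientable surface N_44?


chi(N_44) = 2 - 44 = -42.
Double cover: chi(Sigma_g) = 2 * chi(N_44) = 2*(-42) = -84.
2 - 2g = -84, so g = (2 - (-84))/2 = 86/2 = 43

43


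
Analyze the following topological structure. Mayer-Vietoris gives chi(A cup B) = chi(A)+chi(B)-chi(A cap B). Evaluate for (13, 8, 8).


chi(A cup B) = chi(A) + chi(B) - chi(A cap B)
= 13 + (8) - (8)
= 13

13


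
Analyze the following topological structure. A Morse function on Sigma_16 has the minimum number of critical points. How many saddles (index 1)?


A perfect Morse function has m_k = b_k.
For Sigma_16: b_0=1, b_1=2g=32, b_2=1.
Saddles m_1 = 2g = 32

32


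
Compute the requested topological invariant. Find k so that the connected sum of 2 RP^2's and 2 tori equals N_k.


Since a >= 1, the sum is non-orientable; each T^2 can be replaced by RP^2 # RP^2 (since T^2#RP^2 = 3RP^2).
Total crosscaps k = 2 + 2*2 = 6.
Check via chi: chi = 2*1 + 2*0 - (2+2-1)*2 = -4 = 2 - k = -4. Consistent.

6


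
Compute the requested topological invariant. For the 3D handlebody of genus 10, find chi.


A genus-g handlebody deformation retracts to a wedge of g circles.
chi(vee_g S^1) = 1 - g.
chi(H_10) = 1 - 10 = -9

-9


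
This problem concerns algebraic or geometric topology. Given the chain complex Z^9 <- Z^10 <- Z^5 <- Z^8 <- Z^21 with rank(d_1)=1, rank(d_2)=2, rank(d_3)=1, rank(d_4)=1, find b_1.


rank H_k = rank(ker d_k) - rank(im d_{k+1}).
rank(ker d_1) = rank(C_1) - rank(d_1) = 10 - 1 = 9.
rank(im d_{1+1}) = 2.
rank H_1 = 9 - 2 = 7

7


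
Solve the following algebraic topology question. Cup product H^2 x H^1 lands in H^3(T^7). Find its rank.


Cup product: H^p x H^q -> H^{p+q}; here p+q = 2+1 = 3.
rank H^k(T^n) = C(n,k).
C(7,3) = 35

35


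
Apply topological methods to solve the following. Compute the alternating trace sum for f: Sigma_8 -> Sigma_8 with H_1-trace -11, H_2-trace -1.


L(f) = tr(f_0*) - tr(f_1*) + tr(f_2*).
= 1 - (-11) + (-1)
= 11

11


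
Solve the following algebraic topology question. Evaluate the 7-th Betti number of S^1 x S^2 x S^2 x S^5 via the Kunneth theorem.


Each S^d has Poincare polynomial 1 + t^d.
The product S^1 x S^2 x S^2 x S^5 has Poincare polynomial prod(1+t^d_i).
Expanding: b_0=1, b_1=1, b_2=2, b_3=2, b_4=1, b_5=2, b_6=1, b_7=2, b_8=2, b_9=1, b_10=1.
b_7 = 2

2


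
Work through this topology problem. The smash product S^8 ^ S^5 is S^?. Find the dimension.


S^m ^ S^n = S^{m+n}.
k = 8 + 5 = 13

13


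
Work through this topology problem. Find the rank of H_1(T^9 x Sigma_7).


pi_1(A x B) = pi_1(A) x pi_1(B); rank of abelianization = b_1.
b_1(T^9) = 9, b_1(Sigma_7) = 2*7 = 14.
b_1(product) = 9 + 14 = 23

23


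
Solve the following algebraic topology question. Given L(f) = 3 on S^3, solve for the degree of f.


L(f) = 1 + (-1)^3 deg(f) on S^3.
3 = 1 + (-1)^3 * deg(f)
(-1)^3 * deg(f) = 2
deg(f) = -2

-2


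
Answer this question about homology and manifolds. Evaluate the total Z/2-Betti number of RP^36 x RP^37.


dim H^*(RP^n; Z/2) = n+1 (one Z/2 in each degree 0..n).
Total Betti number is multiplicative.
Total = (36+1) * (37+1) = 37 * 38 = 1406

1406


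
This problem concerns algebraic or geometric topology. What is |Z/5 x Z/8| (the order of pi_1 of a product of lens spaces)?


pi_1(X x Y) = pi_1(X) x pi_1(Y).
pi_1(L(5,1)) = Z/5, pi_1(L(8,1)) = Z/8.
|Z/5 x Z/8| = 5 * 8 = 40

40


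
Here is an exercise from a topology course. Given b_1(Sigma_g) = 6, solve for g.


For a closed orientable surface: b_1 = 2g.
6 = 2g
g = 6 / 2 = 3

3


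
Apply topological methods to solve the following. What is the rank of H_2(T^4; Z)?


By the Kunneth formula, b_k(T^n) = C(n,k).
b_2(T^4) = C(4,2).
C(4,2) = 4!/(2!*2!) = 6

6


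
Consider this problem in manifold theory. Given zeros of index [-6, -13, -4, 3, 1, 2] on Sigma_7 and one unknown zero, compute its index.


Poincare-Hopf: sum of indices = chi(M).
chi(Sigma_7) = 2 - 2*7 = -12.
Sum of known indices = -17.
x = chi - (sum known) = -12 - (-17) = 5

5


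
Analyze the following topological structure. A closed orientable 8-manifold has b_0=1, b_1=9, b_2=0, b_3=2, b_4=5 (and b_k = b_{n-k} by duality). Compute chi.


By Poincare duality b_k = b_{8-k}, so full Betti numbers: b_0=1, b_1=9, b_2=0, b_3=2, b_4=5, b_5=2, b_6=0, b_7=9, b_8=1.
chi = sum (-1)^k b_k = -15

-15


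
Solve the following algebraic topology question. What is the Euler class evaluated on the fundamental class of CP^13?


For any closed oriented manifold, <e(TM),[M]> = chi(M).
chi(CP^13) = 13+1 = 14

14


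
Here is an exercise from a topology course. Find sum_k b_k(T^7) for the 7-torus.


b_k(T^7) = C(7,k), so the sum over k is sum_k C(7,k) = 2^7.
Total = 2^7 = 128

128


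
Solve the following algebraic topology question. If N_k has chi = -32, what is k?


chi = 2 - k for closed non-orientable surfaces with k crosscaps.
-32 = 2 - k
k = 2 - (-32) = 34

34


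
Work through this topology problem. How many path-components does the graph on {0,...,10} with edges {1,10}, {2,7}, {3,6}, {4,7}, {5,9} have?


Run DFS/union-find over 11 vertices.
V = 11, E = 5.
Number of components = 6

6


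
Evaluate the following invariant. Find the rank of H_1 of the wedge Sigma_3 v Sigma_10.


For a wedge: H_1(A v B) = H_1(A) + H_1(B).
b_1(Sigma_3) = 6, b_1(Sigma_10) = 20.
b_1 = 6 + 20 = 26

26


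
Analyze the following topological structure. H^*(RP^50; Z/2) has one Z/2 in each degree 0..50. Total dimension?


H^k(RP^50; Z/2) = Z/2 for each 0 <= k <= 50.
Total dimension = 50 + 1 = 51

51


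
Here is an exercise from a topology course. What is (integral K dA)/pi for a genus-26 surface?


Gauss-Bonnet: integral K dA = 2*pi*chi(M).
chi(Sigma_26) = 2 - 2*26 = -50.
(integral K dA)/pi = 2*chi = 2*(-50) = -100

-100


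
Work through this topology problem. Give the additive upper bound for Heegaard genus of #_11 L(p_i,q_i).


Heegaard genus satisfies g(A#B) <= g(A) + g(B).
Each lens space has g = 1.
Upper bound: 11 * 1 = 11

11


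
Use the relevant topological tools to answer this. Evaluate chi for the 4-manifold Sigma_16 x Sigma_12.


chi(Sigma_16) = 2 - 2*16 = -30
chi(Sigma_12) = 2 - 2*12 = -22
chi(product) = (-30) * (-22) = 660

660


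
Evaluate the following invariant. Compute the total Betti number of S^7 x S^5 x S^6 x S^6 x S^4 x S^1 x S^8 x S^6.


Total Betti number is multiplicative under products.
Each S^d (d>=1) has total Betti number 2.
There are 8 sphere factors.
Total = 2^8 = 256

256


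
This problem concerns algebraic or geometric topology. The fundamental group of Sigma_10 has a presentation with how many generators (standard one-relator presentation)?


Standard presentation: pi_1(Sigma_g) = <a_1,b_1,...,a_g,b_g | [a_1,b_1]...[a_g,b_g] = 1>.
Number of generators = 2g = 2*10 = 20

20


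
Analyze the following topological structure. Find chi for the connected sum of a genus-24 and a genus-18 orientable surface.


chi(Sigma_24) = 2 - 2*24 = -46
chi(Sigma_18) = 2 - 2*18 = -34
For surfaces: chi(A#B) = chi(A) + chi(B) - 2.
chi = -46 + -34 - 2 = -82

-82


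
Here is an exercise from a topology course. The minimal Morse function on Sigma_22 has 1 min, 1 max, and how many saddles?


A perfect Morse function has m_k = b_k.
For Sigma_22: b_0=1, b_1=2g=44, b_2=1.
Saddles m_1 = 2g = 44

44


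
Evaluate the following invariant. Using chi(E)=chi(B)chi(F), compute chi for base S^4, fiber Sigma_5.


chi(S^4) = 2 (n even), chi(Sigma_5) = 2 - 2*5 = -8.
chi(E) = 2 * (-8) = -16

-16


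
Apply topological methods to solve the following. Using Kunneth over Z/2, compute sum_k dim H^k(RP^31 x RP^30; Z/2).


dim H^*(RP^n; Z/2) = n+1 (one Z/2 in each degree 0..n).
Total Betti number is multiplicative.
Total = (31+1) * (30+1) = 32 * 31 = 992

992


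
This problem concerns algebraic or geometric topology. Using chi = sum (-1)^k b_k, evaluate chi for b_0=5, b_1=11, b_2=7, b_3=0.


chi = sum_k (-1)^k b_k.
= (5) + (-11) + (7) + (0)
= 1

1


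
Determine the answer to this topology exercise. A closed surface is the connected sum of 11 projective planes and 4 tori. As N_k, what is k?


Since a >= 1, the sum is non-orientable; each T^2 can be replaced by RP^2 # RP^2 (since T^2#RP^2 = 3RP^2).
Total crosscaps k = 11 + 2*4 = 19.
Check via chi: chi = 11*1 + 4*0 - (11+4-1)*2 = -17 = 2 - k = -17. Consistent.

19


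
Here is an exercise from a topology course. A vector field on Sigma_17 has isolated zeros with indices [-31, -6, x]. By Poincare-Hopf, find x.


Poincare-Hopf: sum of indices = chi(M).
chi(Sigma_17) = 2 - 2*17 = -32.
Sum of known indices = -37.
x = chi - (sum known) = -32 - (-37) = 5

5


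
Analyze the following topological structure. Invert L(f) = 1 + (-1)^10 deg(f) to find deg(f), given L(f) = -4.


L(f) = 1 + (-1)^10 deg(f) on S^10.
-4 = 1 + (-1)^10 * deg(f)
(-1)^10 * deg(f) = -5
deg(f) = -5

-5


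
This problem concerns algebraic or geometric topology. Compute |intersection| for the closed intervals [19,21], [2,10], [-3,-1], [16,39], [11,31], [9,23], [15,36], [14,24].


Intersection = [max(a_i), min(b_i)] = [19, -1].
Since 19 > -1, the intersection is empty.
Length = 0

0


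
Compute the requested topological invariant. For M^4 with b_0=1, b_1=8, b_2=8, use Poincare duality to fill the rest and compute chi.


By Poincare duality b_k = b_{4-k}, so full Betti numbers: b_0=1, b_1=8, b_2=8, b_3=8, b_4=1.
chi = sum (-1)^k b_k = -6

-6


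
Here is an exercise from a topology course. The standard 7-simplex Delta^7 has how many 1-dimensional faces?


Delta^7 has 7+1 vertices. A 1-face is a choice of 1+1 vertices.
f_1 = C(7+1, 1+1) = C(8,2) = 28

28


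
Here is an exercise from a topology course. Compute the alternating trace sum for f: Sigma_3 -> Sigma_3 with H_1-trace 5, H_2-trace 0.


L(f) = tr(f_0*) - tr(f_1*) + tr(f_2*).
= 1 - (5) + (0)
= -4

-4


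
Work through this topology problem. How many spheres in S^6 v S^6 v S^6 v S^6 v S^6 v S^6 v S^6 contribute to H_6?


For a wedge of spheres, H_k (k>0) is free on one generator per sphere of dimension k.
Spheres of dimension 6: count = 7.
b_6 = 7

7


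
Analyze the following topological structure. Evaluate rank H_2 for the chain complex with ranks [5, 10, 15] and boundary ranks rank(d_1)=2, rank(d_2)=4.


rank H_k = rank(ker d_k) - rank(im d_{k+1}).
rank(ker d_2) = rank(C_2) - rank(d_2) = 15 - 4 = 11.
rank(im d_{2+1}) = 0.
rank H_2 = 11 - 0 = 11

11


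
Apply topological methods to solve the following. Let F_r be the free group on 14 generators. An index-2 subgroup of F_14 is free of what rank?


Nielsen-Schreier: an index-n subgroup of F_r is free of rank 1 + n(r-1).
Equivalently: chi(cover) = n*chi(base); chi(vee_r S^1) = 1 - 14 = -13.
chi(E) = 2*(-13) = -26; rank = 1 - chi(E) = 1 - (-26) = 27.
rank = 1 + 2*(14-1) = 1 + 26 = 27

27


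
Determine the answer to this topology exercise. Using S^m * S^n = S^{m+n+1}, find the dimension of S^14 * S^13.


Join of spheres: S^m * S^n = S^{m+n+1}.
dim = 14 + 13 + 1 = 28

28


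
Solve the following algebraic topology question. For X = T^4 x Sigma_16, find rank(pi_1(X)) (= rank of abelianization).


pi_1(A x B) = pi_1(A) x pi_1(B); rank of abelianization = b_1.
b_1(T^4) = 4, b_1(Sigma_16) = 2*16 = 32.
b_1(product) = 4 + 32 = 36

36


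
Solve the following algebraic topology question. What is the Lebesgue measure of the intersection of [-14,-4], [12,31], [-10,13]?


Intersection = [max(a_i), min(b_i)] = [12, -4].
Since 12 > -4, the intersection is empty.
Length = 0

0


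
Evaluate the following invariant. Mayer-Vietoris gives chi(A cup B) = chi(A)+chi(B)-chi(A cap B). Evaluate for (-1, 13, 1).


chi(A cup B) = chi(A) + chi(B) - chi(A cap B)
= -1 + (13) - (1)
= 11

11


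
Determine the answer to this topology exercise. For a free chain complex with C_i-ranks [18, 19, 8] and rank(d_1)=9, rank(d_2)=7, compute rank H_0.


rank H_k = rank(ker d_k) - rank(im d_{k+1}).
rank(ker d_0) = rank(C_0) - rank(d_0) = 18 - 0 = 18.
rank(im d_{0+1}) = 9.
rank H_0 = 18 - 9 = 9

9


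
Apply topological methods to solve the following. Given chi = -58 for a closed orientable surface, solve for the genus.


chi = 2 - 2g for closed orientable surfaces.
-58 = 2 - 2g
2g = 2 - (-58) = 60
g = 30

30


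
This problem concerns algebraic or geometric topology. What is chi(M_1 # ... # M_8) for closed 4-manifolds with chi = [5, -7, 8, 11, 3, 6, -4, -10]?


For n-manifolds: chi(A#B) = chi(A) + chi(B) - chi(S^4).
chi(S^4) = 1 + (-1)^4 = 2.
chi(#) = (sum chi_i) - (8-1)*chi(S^4) = 12 - 7*2 = -2

-2


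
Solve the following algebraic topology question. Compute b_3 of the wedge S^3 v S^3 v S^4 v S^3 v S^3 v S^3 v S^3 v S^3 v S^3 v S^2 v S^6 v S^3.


For a wedge of spheres, H_k (k>0) is free on one generator per sphere of dimension k.
Spheres of dimension 3: count = 9.
b_3 = 9

9


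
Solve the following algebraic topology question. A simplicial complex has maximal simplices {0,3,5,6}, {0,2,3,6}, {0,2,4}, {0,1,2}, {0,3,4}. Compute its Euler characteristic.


Enumerate all faces; f-vector: f_0=7, f_1=14, f_2=10, f_3=2.
chi = sum (-1)^k f_k = 1

1


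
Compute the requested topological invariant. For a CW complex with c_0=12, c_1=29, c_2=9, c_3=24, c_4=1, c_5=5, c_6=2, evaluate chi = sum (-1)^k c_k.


chi = sum_k (-1)^k c_k.
= (-1)^0*12 + (-1)^1*29 + (-1)^2*9 + (-1)^3*24 + (-1)^4*1 + (-1)^5*5 + (-1)^6*2
= (12) + (-29) + (9) + (-24) + (1) + (-5) + (2)
= -34

-34


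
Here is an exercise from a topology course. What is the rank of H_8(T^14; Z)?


By the Kunneth formula, b_k(T^n) = C(n,k).
b_8(T^14) = C(14,8).
C(14,8) = 14!/(8!*6!) = 3003

3003


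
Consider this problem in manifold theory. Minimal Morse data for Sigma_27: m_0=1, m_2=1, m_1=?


A perfect Morse function has m_k = b_k.
For Sigma_27: b_0=1, b_1=2g=54, b_2=1.
Saddles m_1 = 2g = 54

54


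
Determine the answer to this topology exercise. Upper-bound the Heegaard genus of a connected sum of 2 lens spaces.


Heegaard genus satisfies g(A#B) <= g(A) + g(B).
Each lens space has g = 1.
Upper bound: 2 * 1 = 2

2


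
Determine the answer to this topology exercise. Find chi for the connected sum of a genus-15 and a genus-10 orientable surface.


chi(Sigma_15) = 2 - 2*15 = -28
chi(Sigma_10) = 2 - 2*10 = -18
For surfaces: chi(A#B) = chi(A) + chi(B) - 2.
chi = -28 + -18 - 2 = -48

-48


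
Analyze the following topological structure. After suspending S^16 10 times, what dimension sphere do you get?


Each suspension raises dimension by 1: Sigma S^n = S^{n+1}.
Sigma^10 S^16 = S^{16+10} = S^26

26


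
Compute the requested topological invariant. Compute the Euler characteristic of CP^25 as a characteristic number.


For any closed oriented manifold, <e(TM),[M]> = chi(M).
chi(CP^25) = 25+1 = 26

26


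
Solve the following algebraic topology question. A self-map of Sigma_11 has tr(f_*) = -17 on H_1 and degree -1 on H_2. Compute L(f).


L(f) = tr(f_0*) - tr(f_1*) + tr(f_2*).
= 1 - (-17) + (-1)
= 17

17


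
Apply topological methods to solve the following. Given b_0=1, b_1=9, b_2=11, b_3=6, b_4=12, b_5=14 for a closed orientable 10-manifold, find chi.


By Poincare duality b_k = b_{10-k}, so full Betti numbers: b_0=1, b_1=9, b_2=11, b_3=6, b_4=12, b_5=14, b_6=12, b_7=6, b_8=11, b_9=9, b_10=1.
chi = sum (-1)^k b_k = 4

4


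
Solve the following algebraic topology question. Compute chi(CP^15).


CP^15 has one cell in each even dimension 0, 2, ..., 2*15 (15+1 cells total).
All cells are even-dimensional, so chi = number of cells.
chi = 15 + 1 = 16

16


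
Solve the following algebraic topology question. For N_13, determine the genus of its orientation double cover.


chi(N_13) = 2 - 13 = -11.
Double cover: chi(Sigma_g) = 2 * chi(N_13) = 2*(-11) = -22.
2 - 2g = -22, so g = (2 - (-22))/2 = 24/2 = 12

12


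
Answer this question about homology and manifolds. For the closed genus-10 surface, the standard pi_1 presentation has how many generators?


Standard presentation: pi_1(Sigma_g) = <a_1,b_1,...,a_g,b_g | [a_1,b_1]...[a_g,b_g] = 1>.
Number of generators = 2g = 2*10 = 20

20


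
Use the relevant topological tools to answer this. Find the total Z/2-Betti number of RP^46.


H^k(RP^46; Z/2) = Z/2 for each 0 <= k <= 46.
Total dimension = 46 + 1 = 47

47


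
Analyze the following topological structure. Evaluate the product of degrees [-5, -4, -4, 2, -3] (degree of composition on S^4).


Degree is multiplicative: deg(composition) = product of degrees.
= (-5) * (-4) * (-4) * (2) * (-3) = 480

480


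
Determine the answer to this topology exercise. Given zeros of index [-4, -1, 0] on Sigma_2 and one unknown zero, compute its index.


Poincare-Hopf: sum of indices = chi(M).
chi(Sigma_2) = 2 - 2*2 = -2.
Sum of known indices = -5.
x = chi - (sum known) = -2 - (-5) = 3

3


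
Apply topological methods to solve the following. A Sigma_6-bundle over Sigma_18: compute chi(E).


For a fiber bundle F -> E -> B (with CW structure): chi(E) = chi(B) * chi(F).
chi(Sigma_18) = -34, chi(Sigma_6) = -10.
chi(E) = (-34) * (-10) = 340

340


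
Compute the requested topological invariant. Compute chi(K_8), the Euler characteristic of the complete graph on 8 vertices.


K_8: V = 8, E = C(8,2) = 28.
chi = V - E = 8 - 28 = -20

-20


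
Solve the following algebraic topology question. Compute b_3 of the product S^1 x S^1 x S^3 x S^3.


Each S^d has Poincare polynomial 1 + t^d.
The product S^1 x S^1 x S^3 x S^3 has Poincare polynomial prod(1+t^d_i).
Expanding: b_0=1, b_1=2, b_2=1, b_3=2, b_4=4, b_5=2, b_6=1, b_7=2, b_8=1.
b_3 = 2

2


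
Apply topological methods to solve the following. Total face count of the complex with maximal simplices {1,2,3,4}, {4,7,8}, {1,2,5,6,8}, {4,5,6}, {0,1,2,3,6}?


Each maximal simplex on m vertices has 2^m - 1 nonempty faces.
Take the union (dedupe shared faces).
Total distinct faces = 71

71


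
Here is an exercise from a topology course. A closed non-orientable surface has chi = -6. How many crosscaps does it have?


chi = 2 - k for closed non-orientable surfaces with k crosscaps.
-6 = 2 - k
k = 2 - (-6) = 8

8


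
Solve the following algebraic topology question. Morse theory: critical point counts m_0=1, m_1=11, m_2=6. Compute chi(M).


Morse theory: chi(M) = sum_k (-1)^k m_k where m_k = #(index-k critical points).
= (1) + (-11) + (6) = -4

-4


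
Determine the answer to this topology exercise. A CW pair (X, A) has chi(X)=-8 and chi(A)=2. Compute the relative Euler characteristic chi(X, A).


Relative Euler characteristic: chi(X, A) = chi(X) - chi(A).
= -8 - (2) = -10

-10


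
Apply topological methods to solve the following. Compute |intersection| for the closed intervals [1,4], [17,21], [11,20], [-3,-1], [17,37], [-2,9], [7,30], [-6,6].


Intersection = [max(a_i), min(b_i)] = [17, -1].
Since 17 > -1, the intersection is empty.
Length = 0

0


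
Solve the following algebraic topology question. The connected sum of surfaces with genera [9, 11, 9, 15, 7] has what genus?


Genus is additive under connected sum of orientable surfaces.
g = 9 + 11 + 9 + 15 + 7 = 51

51


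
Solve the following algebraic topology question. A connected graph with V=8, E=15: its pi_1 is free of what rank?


For a connected graph: rank(pi_1) = b_1 = E - V + 1 = 1 - chi.
chi = V - E = 8 - 15 = -7.
rank = 1 - (-7) = 15 - 8 + 1 = 8

8


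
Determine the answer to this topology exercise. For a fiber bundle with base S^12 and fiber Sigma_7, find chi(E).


chi(S^12) = 2 (n even), chi(Sigma_7) = 2 - 2*7 = -12.
chi(E) = 2 * (-12) = -24

-24


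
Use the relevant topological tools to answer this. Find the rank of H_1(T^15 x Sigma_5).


pi_1(A x B) = pi_1(A) x pi_1(B); rank of abelianization = b_1.
b_1(T^15) = 15, b_1(Sigma_5) = 2*5 = 10.
b_1(product) = 15 + 10 = 25

25


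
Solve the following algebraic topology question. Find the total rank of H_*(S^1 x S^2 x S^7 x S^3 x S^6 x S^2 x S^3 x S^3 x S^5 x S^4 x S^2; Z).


Total Betti number is multiplicative under products.
Each S^d (d>=1) has total Betti number 2.
There are 11 sphere factors.
Total = 2^11 = 2048

2048


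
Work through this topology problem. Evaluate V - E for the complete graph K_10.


K_10: V = 10, E = C(10,2) = 45.
chi = V - E = 10 - 45 = -35

-35


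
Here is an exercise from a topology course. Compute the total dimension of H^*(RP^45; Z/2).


H^k(RP^45; Z/2) = Z/2 for each 0 <= k <= 45.
Total dimension = 45 + 1 = 46

46


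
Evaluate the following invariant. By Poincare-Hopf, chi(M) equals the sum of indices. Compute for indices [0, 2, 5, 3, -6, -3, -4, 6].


Poincare-Hopf: chi(M) = sum of indices of zeros.
chi = (0) + (2) + (5) + (3) + (-6) + (-3) + (-4) + (6) = 3

3


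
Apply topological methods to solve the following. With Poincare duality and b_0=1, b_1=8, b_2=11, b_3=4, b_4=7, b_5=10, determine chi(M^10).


By Poincare duality b_k = b_{10-k}, so full Betti numbers: b_0=1, b_1=8, b_2=11, b_3=4, b_4=7, b_5=10, b_6=7, b_7=4, b_8=11, b_9=8, b_10=1.
chi = sum (-1)^k b_k = 4

4


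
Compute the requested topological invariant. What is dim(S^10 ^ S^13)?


S^m ^ S^n = S^{m+n}.
k = 10 + 13 = 23

23


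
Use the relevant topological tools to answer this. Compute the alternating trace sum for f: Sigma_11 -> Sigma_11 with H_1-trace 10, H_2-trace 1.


L(f) = tr(f_0*) - tr(f_1*) + tr(f_2*).
= 1 - (10) + (1)
= -8

-8


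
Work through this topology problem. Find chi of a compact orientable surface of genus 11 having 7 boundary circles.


For a compact orientable surface with genus g and b boundary components: chi = 2 - 2g - b.
chi = 2 - 2*11 - 7 = 2 - 22 - 7 = -27

-27


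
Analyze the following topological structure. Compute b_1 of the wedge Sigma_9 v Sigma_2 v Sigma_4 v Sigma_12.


For a wedge X v Y: reduced H_k(X v Y) = H_k(X) + H_k(Y).
Each Sigma_g contributes b_1 = 2g.
b_1 = 18 + 4 + 8 + 24 = 54

54


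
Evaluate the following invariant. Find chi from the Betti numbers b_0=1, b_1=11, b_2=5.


chi = sum_k (-1)^k b_k.
= (1) + (-11) + (5)
= -5

-5


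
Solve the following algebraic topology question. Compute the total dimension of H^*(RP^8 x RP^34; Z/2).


dim H^*(RP^n; Z/2) = n+1 (one Z/2 in each degree 0..n).
Total Betti number is multiplicative.
Total = (8+1) * (34+1) = 9 * 35 = 315

315


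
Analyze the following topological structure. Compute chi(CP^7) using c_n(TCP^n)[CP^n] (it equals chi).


For any closed oriented manifold, <e(TM),[M]> = chi(M).
chi(CP^7) = 7+1 = 8

8


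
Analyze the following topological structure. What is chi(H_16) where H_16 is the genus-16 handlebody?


A genus-g handlebody deformation retracts to a wedge of g circles.
chi(vee_g S^1) = 1 - g.
chi(H_16) = 1 - 16 = -15

-15


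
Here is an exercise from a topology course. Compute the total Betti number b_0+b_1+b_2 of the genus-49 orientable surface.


For Sigma_49: b_0 = 1, b_1 = 2g = 98, b_2 = 1.
Total = 1 + 98 + 1 = 100

100


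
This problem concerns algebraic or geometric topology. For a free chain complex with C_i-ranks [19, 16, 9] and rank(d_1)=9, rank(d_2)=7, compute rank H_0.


rank H_k = rank(ker d_k) - rank(im d_{k+1}).
rank(ker d_0) = rank(C_0) - rank(d_0) = 19 - 0 = 19.
rank(im d_{0+1}) = 9.
rank H_0 = 19 - 9 = 10

10


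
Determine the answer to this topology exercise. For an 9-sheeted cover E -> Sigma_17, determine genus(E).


For an n-sheeted cover: chi(E) = n * chi(B).
chi(Sigma_17) = 2 - 2*17 = -32.
chi(E) = 9 * (-32) = -288.
genus(E) = (2 - chi(E))/2 = (2 - (-288))/2 = 290/2 = 145

145
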